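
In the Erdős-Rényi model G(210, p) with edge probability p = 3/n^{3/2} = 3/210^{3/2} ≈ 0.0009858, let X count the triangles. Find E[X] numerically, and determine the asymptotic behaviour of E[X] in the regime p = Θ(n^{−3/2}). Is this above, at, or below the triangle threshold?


Number of potential triangles: C(210, 3) = 1521520.
Each occurs with probability p³ ≈ (0.0009858)³ ≈ 9.580252e-10.
By linearity: E[X] = C(210, 3)·p³ ≈ 1521520 · 9.580252e-10 ≈ 0.0015.
Since α = 3/2 > 1, p = c/n^{3/2} = o(1/n) is below the triangle threshold p ~ 1/n. Asymptotically E[X] ~ (c³/6)·n^{3(1−α)} = (3³/6)·n^{-1.5} → 0, so by Markov's inequality G has no triangles w.h.p.

E[X] ≈ 0.0015; in regime p = Θ(1/n^{3/2}) E[X] tends to 0 (below the triangle threshold p ~ 1/n).


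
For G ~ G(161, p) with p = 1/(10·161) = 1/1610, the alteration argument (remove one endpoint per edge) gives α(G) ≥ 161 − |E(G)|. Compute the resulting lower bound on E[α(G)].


E[|E(G)|] = C(161, 2)·p = 12880 · (1/1610) = 8.
E[α(G)] ≥ n − E[|E(G)|] = 161 − 8 = 153.
Numerically: ≈ 153.0000.
(This is only a lower bound; the true E[α(G)] may be larger.)

E[α(G)] ≥ 153 ≈ 153.0000.


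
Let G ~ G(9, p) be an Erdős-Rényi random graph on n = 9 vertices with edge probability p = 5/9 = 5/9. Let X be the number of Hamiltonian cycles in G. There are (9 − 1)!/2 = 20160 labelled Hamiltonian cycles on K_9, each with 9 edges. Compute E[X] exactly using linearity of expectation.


K_9 has (9 − 1)!/2 = 20160 labelled Hamiltonian cycles.
For each such Hamiltonian cycle H, let X_H = 1 if all 9 edges of H are present in G. Then P[X_H = 1] = p^{9} = (5/9)^{9} = 1953125/387420489.
Summing the indicators: E[X] = Σ_H E[X_H] = 20160 · p^{9} = 20160 · 1953125/387420489 = 4375000000/43046721.
Numerically: E[X] ≈ 101.63.

E[X] = 20160 · (5/9)^{9} = 4375000000/43046721 ≈ 101.63.


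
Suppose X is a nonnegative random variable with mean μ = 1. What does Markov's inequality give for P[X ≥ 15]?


μ = E[X] = 1, a = 15.
Markov: P[X ≥ 15] ≤ μ/a = (1)/15 = 1/15.
Numerically: ≈ 0.067.
(Since a = 15 > μ = 1.000, the bound 1/15 is < 1 and informative.)

P[X ≥ 15] ≤ 1/15 ≈ 0.067.


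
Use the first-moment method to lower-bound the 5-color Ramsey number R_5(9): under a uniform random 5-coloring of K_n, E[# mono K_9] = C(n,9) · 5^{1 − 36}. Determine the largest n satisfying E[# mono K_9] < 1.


We need C(n, 9) · 5^{1 − 36} < 1, i.e. C(n, 9) < 5^{36 − 1} = 2910383045673370361328125.
Check values of n near the boundary:
  n = 2170: C(2170, 9) = 2891746779868845075610510; 2891746779868845075610510 < 2910383045673370361328125? YES
  n = 2171: C(2171, 9) = 2903784578674959601827205; 2903784578674959601827205 < 2910383045673370361328125? YES
  n = 2172: C(2172, 9) = 2915866900084148060642020; 2915866900084148060642020 < 2910383045673370361328125? NO
  n = 2173: C(2173, 9) = 2927993888115921319674265; 2927993888115921319674265 < 2910383045673370361328125? NO
  n = 2174: C(2174, 9) = 2940165687188920530702934; 2940165687188920530702934 < 2910383045673370361328125? NO
The largest n with C(n, 9) < 2910383045673370361328125 is n = 2171 (where E[X] = 580756915734991920365441/582076609134674072265625 ≈ 0.997733). Hence R_5(9) > 2171, i.e. R_5(9) ≥ 2172.

Largest n = 2171; hence R_5(9) > 2171.


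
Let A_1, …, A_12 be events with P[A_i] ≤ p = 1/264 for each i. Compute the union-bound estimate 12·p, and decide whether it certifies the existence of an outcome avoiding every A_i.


Union bound: P[∪_{i=1}^{12} A_i] ≤ Σ_i P[A_i] ≤ 12·p = 12·(1/264) = 1/22.
Numerically: 1/22 ≈ 0.04545.
Is 1/22 < 1? YES.
Since P[∪ A_i] ≤ 1/22 < 1, the complement has P[∩ A_i^c] ≥ 1 − 1/22 = 21/22 > 0, so some outcome avoids every A_i.

12·p = 1/22 ≈ 0.04545; existence CERTIFIED by the union bound.


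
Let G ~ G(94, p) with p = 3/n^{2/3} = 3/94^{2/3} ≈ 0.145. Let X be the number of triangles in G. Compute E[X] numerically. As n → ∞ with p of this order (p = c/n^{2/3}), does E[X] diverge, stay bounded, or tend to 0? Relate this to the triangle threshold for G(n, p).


Number of potential triangles: C(94, 3) = 134044.
Each occurs with probability p³ ≈ (0.145)³ ≈ 3.05568e-03.
By linearity: E[X] = C(94, 3)·p³ ≈ 134044 · 3.05568e-03 ≈ 409.596.
Since α = 2/3 < 1, p = c/n^{2/3} ≫ 1/n is above the triangle threshold p ~ 1/n. Asymptotically E[X] ~ (c³/6)·n^{3(1−α)} = (3³/6)·n^{1} → ∞; triangles are abundant w.h.p.

E[X] ≈ 409.596; in regime p = Θ(1/n^{2/3}) E[X] diverges (above the triangle threshold p ~ 1/n).


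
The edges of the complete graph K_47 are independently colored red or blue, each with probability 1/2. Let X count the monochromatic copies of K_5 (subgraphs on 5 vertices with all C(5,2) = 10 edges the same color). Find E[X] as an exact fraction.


Let X = Σ_S X_S over the C(47, 5) = 1533939 subsets S of size 5, where X_S = 1 if the K_5 on S is monochromatic.
For a fixed S, the K_5 on S has C(5, 2) = 10 edges. P[all 10 edges red] = (1/2)^10, and likewise for blue, so P[monochromatic] = 2·(1/2)^10 = 2^{1 − 10} = 1/512.
By linearity of expectation: E[X] = C(47, 5) · 2^{1 − 10} = 1533939 · 1/512 = 1533939/512.
Numerically: E[X] ≈ 2995.97461.

E[X] = C(47,5)·2^(1−C(5,2)) = 1533939/512 ≈ 2995.97461.


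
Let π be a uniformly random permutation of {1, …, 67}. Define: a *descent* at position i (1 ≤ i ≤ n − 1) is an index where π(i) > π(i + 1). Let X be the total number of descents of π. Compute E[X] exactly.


Write X = Σ X_I over i = 1, …, 66, with X_I the indicator of one descent.
There are 66 indicators.
For each fixed i, the pair (π(i), π(i+1)) is a uniformly random ordered pair of distinct values from {1, …, 67}; by symmetry P[π(i) > π(i+1)] = 1/2.
By linearity: E[X] = 66 · (1/2) = (67 − 1) · (1/2) = 33 ≈ 33.00000.

E[X] = 33 = 33.00000.


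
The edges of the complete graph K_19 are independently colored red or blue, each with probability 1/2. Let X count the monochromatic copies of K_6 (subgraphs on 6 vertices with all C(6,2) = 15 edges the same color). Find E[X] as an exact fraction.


Let X = Σ_S X_S over the C(19, 6) = 27132 subsets S of size 6, where X_S = 1 if the K_6 on S is monochromatic.
For a fixed S, the K_6 on S has C(6, 2) = 15 edges. P[all 15 edges red] = (1/2)^15, and likewise for blue, so P[monochromatic] = 2·(1/2)^15 = 2^{1 − 15} = 1/16384.
Summing: E[X] = C(19, 6) · 2^{1 − 15} = 27132 · 1/16384 = 6783/4096.
Numerically: E[X] ≈ 1.6560.

E[X] = C(19,6)·2^(1−C(6,2)) = 6783/4096 ≈ 1.6560.


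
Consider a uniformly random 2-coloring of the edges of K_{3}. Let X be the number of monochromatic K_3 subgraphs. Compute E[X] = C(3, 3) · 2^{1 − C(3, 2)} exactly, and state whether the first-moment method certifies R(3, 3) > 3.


E[X] = C(3, 3) · 2^{1 − 3} = 1 · 2^{−2} = 1/4.
As a reduced fraction: E[X] = 1/4 ≈ 0.250000.
Is E[X] < 1? YES.
Since E[X] < 1, there exists a 2-coloring of K_{3} with no monochromatic K_3; hence R(3, 3) > 3.

E[X] = 1/4 ≈ 0.250000; E[X] < 1, so R(3, 3) > 3.


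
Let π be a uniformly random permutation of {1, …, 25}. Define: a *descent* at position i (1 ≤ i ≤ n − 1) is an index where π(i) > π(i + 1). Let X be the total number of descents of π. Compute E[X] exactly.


Write X = Σ X_I over i = 1, …, 24, with X_I the indicator of one descent.
There are 24 indicators.
For each fixed i, the pair (π(i), π(i+1)) is a uniformly random ordered pair of distinct values from {1, …, 25}; by symmetry P[π(i) > π(i+1)] = 1/2.
By linearity: E[X] = 24 · (1/2) = (25 − 1) · (1/2) = 12 ≈ 12.000.

E[X] = 12 = 12.000.


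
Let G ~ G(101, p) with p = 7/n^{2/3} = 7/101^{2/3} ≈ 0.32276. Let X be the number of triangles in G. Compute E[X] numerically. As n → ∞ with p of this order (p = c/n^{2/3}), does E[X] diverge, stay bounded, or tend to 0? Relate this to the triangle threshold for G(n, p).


Number of potential triangles: C(101, 3) = 166650.
Each occurs with probability p³ ≈ (0.32276)³ ≈ 3.3624154e-02.
By linearity: E[X] = C(101, 3)·p³ ≈ 166650 · 3.3624154e-02 ≈ 5603.46535.
Since α = 2/3 < 1, p = c/n^{2/3} ≫ 1/n is above the triangle threshold p ~ 1/n. Asymptotically E[X] ~ (c³/6)·n^{3(1−α)} = (7³/6)·n^{1} → ∞; triangles are abundant w.h.p.

E[X] ≈ 5603.46535; in regime p = Θ(1/n^{2/3}) E[X] diverges (above the triangle threshold p ~ 1/n).


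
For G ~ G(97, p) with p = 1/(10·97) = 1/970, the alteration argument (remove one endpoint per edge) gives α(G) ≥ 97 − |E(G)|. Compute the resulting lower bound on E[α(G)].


E[|E(G)|] = C(97, 2)·p = 4656 · (1/970) = 24/5.
E[α(G)] ≥ n − E[|E(G)|] = 97 − 24/5 = 461/5.
Numerically: ≈ 92.200.
(This is only a lower bound; the true E[α(G)] may be larger.)

E[α(G)] ≥ 461/5 ≈ 92.200.


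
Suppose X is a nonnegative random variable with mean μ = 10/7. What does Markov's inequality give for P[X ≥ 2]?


μ = E[X] = 10/7, a = 2.
Markov: P[X ≥ 2] ≤ μ/a = (10/7)/2 = 5/7.
Numerically: ≈ 0.71429.
(Since a = 2 > μ = 1.42857, the bound 5/7 is < 1 and informative.)

P[X ≥ 2] ≤ 5/7 ≈ 0.71429.


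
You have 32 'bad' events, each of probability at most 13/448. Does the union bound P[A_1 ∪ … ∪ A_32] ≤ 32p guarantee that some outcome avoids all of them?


Union bound: P[∪_{i=1}^{32} A_i] ≤ Σ_i P[A_i] ≤ 32·p = 32·(13/448) = 13/14.
Numerically: 13/14 ≈ 0.929.
Is 13/14 < 1? YES.
Since P[∪ A_i] ≤ 13/14 < 1, the complement has P[∩ A_i^c] ≥ 1 − 13/14 = 1/14 > 0, so some outcome avoids every A_i.

32·p = 13/14 ≈ 0.929; existence CERTIFIED by the union bound.


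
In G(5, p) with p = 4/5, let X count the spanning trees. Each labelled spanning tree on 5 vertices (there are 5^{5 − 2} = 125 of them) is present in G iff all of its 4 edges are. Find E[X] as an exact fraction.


K_5 has 5^{5 − 2} = 125 labelled spanning trees.
For each such spanning tree H, let X_H = 1 if all 4 edges of H are present in G. Then P[X_H = 1] = p^{4} = (4/5)^{4} = 256/625.
By linearity: E[X] = Σ_H E[X_H] = 125 · p^{4} = 125 · 256/625 = 256/5.
Numerically: E[X] ≈ 51.2.

E[X] = 125 · (4/5)^{4} = 256/5 ≈ 51.2.


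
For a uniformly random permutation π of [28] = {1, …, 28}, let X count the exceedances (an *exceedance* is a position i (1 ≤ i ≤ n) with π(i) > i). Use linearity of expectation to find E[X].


Write X = Σ_{i=1}^{28} X_i, where X_i = 1_{π(i) > i}.
For each fixed i, π(i) is uniform over {1, …, 28} (marginal of a uniform permutation), so P[π(i) > i] = (n − i)/n. Summing: Σ_{i=1}^{28} (n − i)/n = (0 + 1 + … + 27)/28 = 28(28 − 1)/(2·28) = (28 − 1)/2.
Hence E[X] = Σ_{i=1}^{28} (28 − i)/28 = 27/2 ≈ 13.50000.

E[X] = 27/2 = 13.50000.


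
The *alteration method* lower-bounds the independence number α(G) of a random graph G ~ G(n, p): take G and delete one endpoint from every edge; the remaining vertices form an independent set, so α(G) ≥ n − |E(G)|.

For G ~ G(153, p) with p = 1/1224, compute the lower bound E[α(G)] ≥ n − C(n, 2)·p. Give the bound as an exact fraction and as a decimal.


E[|E(G)|] = C(153, 2)·p = 11628 · (1/1224) = 19/2.
E[α(G)] ≥ n − E[|E(G)|] = 153 − 19/2 = 287/2.
Numerically: ≈ 143.50000.
(This is only a lower bound; the true E[α(G)] may be larger.)

E[α(G)] ≥ 287/2 ≈ 143.50000.


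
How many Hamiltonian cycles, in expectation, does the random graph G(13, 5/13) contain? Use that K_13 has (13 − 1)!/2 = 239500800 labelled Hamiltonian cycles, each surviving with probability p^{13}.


K_13 has (13 − 1)!/2 = 239500800 labelled Hamiltonian cycles.
For each such Hamiltonian cycle H, let X_H = 1 if all 13 edges of H are present in G. Then P[X_H = 1] = p^{13} = (5/13)^{13} = 1220703125/302875106592253.
By linearity: E[X] = Σ_H E[X_H] = 239500800 · p^{13} = 239500800 · 1220703125/302875106592253 = 292359375000000000/302875106592253.
Numerically: E[X] ≈ 965.28.

E[X] = 239500800 · (5/13)^{13} = 292359375000000000/302875106592253 ≈ 965.28.


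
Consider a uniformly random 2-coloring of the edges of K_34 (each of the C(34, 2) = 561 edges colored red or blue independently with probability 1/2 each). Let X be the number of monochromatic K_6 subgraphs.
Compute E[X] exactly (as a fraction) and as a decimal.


Let X = Σ_S X_S over the C(34, 6) = 1344904 subsets S of size 6, where X_S = 1 if the K_6 on S is monochromatic.
For a fixed S, the K_6 on S has C(6, 2) = 15 edges. P[all 15 edges red] = (1/2)^15, and likewise for blue, so P[monochromatic] = 2·(1/2)^15 = 2^{1 − 15} = 1/16384.
By linearity: E[X] = C(34, 6) · 2^{1 − 15} = 1344904 · 1/16384 = 168113/2048.
Numerically: E[X] ≈ 82.08643.

E[X] = C(34,6)·2^(1−C(6,2)) = 168113/2048 ≈ 82.08643.


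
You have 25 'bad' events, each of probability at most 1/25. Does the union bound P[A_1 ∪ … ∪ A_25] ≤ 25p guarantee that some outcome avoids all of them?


Union bound: P[∪_{i=1}^{25} A_i] ≤ Σ_i P[A_i] ≤ 25·p = 25·(1/25) = 1.
Numerically: 1 ≈ 1.0000.
Is 1 < 1? NO.
Since the bound 1 is ≥ 1, the union bound is uninformative here; it does NOT by itself certify existence.

25·p = 1 ≈ 1.0000; existence NOT certified by the union bound.


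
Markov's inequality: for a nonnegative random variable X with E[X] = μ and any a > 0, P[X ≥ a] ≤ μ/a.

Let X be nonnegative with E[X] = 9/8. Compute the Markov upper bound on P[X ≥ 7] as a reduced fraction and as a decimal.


μ = E[X] = 9/8, a = 7.
Markov: P[X ≥ 7] ≤ μ/a = (9/8)/7 = 9/56.
Numerically: ≈ 0.16071.
(Since a = 7 > μ = 1.12500, the bound 9/56 is < 1 and informative.)

P[X ≥ 7] ≤ 9/56 ≈ 0.16071.


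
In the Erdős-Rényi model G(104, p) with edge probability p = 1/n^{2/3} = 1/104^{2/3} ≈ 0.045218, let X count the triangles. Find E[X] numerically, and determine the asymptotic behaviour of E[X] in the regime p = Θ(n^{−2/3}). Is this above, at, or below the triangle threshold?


Number of potential triangles: C(104, 3) = 182104.
Each occurs with probability p³ ≈ (0.045218)³ ≈ 9.24556213e-05.
By linearity: E[X] = C(104, 3)·p³ ≈ 182104 · 9.24556213e-05 ≈ 16.836538.
Since α = 2/3 < 1, p = c/n^{2/3} ≫ 1/n is above the triangle threshold p ~ 1/n. Asymptotically E[X] ~ (c³/6)·n^{3(1−α)} = (1³/6)·n^{1} → ∞; triangles are abundant w.h.p.

E[X] ≈ 16.836538; in regime p = Θ(1/n^{2/3}) E[X] diverges (above the triangle threshold p ~ 1/n).


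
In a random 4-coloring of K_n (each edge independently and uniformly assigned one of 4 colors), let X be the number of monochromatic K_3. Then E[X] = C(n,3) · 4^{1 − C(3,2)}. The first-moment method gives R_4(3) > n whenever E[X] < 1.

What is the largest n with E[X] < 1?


We need C(n, 3) · 4^{1 − 3} < 1, i.e. C(n, 3) < 4^{3 − 1} = 16.
Check values of n near the boundary:
  n = 3: C(3, 3) = 1; 1 < 16? YES
  n = 4: C(4, 3) = 4; 4 < 16? YES
  n = 5: C(5, 3) = 10; 10 < 16? YES
  n = 6: C(6, 3) = 20; 20 < 16? NO
  n = 7: C(7, 3) = 35; 35 < 16? NO
  n = 8: C(8, 3) = 56; 56 < 16? NO
The largest n with C(n, 3) < 16 is n = 5 (where E[X] = 5/8 ≈ 0.6250000). Hence R_4(3) > 5, i.e. R_4(3) ≥ 6.

Largest n = 5; hence R_4(3) > 5.


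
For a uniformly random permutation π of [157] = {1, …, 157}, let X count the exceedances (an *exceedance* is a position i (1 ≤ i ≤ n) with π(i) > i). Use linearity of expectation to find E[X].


Write X = Σ_{i=1}^{157} X_i, where X_i = 1_{π(i) > i}.
For each fixed i, π(i) is uniform over {1, …, 157} (marginal of a uniform permutation), so P[π(i) > i] = (n − i)/n. Summing: Σ_{i=1}^{157} (n − i)/n = (0 + 1 + … + 156)/157 = 157(157 − 1)/(2·157) = (157 − 1)/2.
Hence E[X] = Σ_{i=1}^{157} (157 − i)/157 = 78 ≈ 78.0000.

E[X] = 78 = 78.0000.


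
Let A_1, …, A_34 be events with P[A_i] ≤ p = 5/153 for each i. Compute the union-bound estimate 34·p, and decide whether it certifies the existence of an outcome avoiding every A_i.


Union bound: P[∪_{i=1}^{34} A_i] ≤ Σ_i P[A_i] ≤ 34·p = 34·(5/153) = 10/9.
Numerically: 10/9 ≈ 1.1111.
Is 10/9 < 1? NO.
Since the bound 10/9 is ≥ 1, the union bound is uninformative here; it does NOT by itself certify existence.

34·p = 10/9 ≈ 1.1111; existence NOT certified by the union bound.


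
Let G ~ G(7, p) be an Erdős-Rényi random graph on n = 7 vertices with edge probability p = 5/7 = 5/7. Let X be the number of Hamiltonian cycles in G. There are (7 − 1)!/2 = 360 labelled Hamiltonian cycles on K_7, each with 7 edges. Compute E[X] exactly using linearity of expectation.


K_7 has (7 − 1)!/2 = 360 labelled Hamiltonian cycles.
For each such Hamiltonian cycle H, let X_H = 1 if all 7 edges of H are present in G. Then P[X_H = 1] = p^{7} = (5/7)^{7} = 78125/823543.
Summing the indicators: E[X] = Σ_H E[X_H] = 360 · p^{7} = 360 · 78125/823543 = 28125000/823543.
Numerically: E[X] ≈ 34.2.

E[X] = 360 · (5/7)^{7} = 28125000/823543 ≈ 34.2.


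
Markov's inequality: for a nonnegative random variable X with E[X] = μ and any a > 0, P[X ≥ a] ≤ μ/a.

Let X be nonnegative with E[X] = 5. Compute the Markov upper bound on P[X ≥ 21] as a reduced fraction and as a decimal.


μ = E[X] = 5, a = 21.
Markov: P[X ≥ 21] ≤ μ/a = (5)/21 = 5/21.
Numerically: ≈ 0.238095.
(Since a = 21 > μ = 5.000000, the bound 5/21 is < 1 and informative.)

P[X ≥ 21] ≤ 5/21 ≈ 0.238095.


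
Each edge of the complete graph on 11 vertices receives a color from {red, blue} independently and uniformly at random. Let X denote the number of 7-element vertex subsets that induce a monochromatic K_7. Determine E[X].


Let X = Σ_S X_S over the C(11, 7) = 330 subsets S of size 7, where X_S = 1 if the K_7 on S is monochromatic.
For a fixed S, the K_7 on S has C(7, 2) = 21 edges. P[all 21 edges red] = (1/2)^21, and likewise for blue, so P[monochromatic] = 2·(1/2)^21 = 2^{1 − 21} = 1/1048576.
Summing: E[X] = C(11, 7) · 2^{1 − 21} = 330 · 1/1048576 = 165/524288.
Numerically: E[X] ≈ 0.000.

E[X] = C(11,7)·2^(1−C(7,2)) = 165/524288 ≈ 0.000.


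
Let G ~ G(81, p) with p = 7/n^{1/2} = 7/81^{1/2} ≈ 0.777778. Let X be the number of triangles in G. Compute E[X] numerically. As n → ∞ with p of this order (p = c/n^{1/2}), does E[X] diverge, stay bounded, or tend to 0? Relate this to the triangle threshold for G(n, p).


Number of potential triangles: C(81, 3) = 85320.
Each occurs with probability p³ ≈ (0.777778)³ ≈ 4.70507545e-01.
By linearity: E[X] = C(81, 3)·p³ ≈ 85320 · 4.70507545e-01 ≈ 40143.703704.
Since α = 1/2 < 1, p = c/n^{1/2} ≫ 1/n is above the triangle threshold p ~ 1/n. Asymptotically E[X] ~ (c³/6)·n^{3(1−α)} = (7³/6)·n^{1.5} → ∞; triangles are abundant w.h.p.

E[X] ≈ 40143.703704; in regime p = Θ(1/n^{1/2}) E[X] diverges (above the triangle threshold p ~ 1/n).


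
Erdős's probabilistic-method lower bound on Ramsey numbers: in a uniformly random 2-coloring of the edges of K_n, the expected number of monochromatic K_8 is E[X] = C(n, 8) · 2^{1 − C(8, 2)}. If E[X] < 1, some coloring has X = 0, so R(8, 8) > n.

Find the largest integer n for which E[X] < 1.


We need C(n, 8) · 2^{1 − 28} < 1, i.e. C(n, 8) < 2^{28 − 1} = 134217728.
Check values of n near the boundary:
  n = 40: C(40, 8) = 76904685; 76904685 < 134217728? YES
  n = 41: C(41, 8) = 95548245; 95548245 < 134217728? YES
  n = 42: C(42, 8) = 118030185; 118030185 < 134217728? YES
  n = 43: C(43, 8) = 145008513; 145008513 < 134217728? NO
  n = 44: C(44, 8) = 177232627; 177232627 < 134217728? NO
  n = 45: C(45, 8) = 215553195; 215553195 < 134217728? NO
The largest n with C(n, 8) < 134217728 is n = 42 (where E[X] = 118030185/134217728 ≈ 0.879393). Hence R(8, 8) > 42, i.e. R(8, 8) ≥ 43.

Largest n = 42; hence R(8, 8) > 42.


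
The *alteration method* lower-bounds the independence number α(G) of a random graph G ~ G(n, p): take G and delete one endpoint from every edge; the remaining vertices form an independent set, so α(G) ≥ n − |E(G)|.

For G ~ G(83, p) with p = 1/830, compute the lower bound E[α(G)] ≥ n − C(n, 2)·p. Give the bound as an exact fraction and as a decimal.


E[|E(G)|] = C(83, 2)·p = 3403 · (1/830) = 41/10.
E[α(G)] ≥ n − E[|E(G)|] = 83 − 41/10 = 789/10.
Numerically: ≈ 78.9000.
(This is only a lower bound; the true E[α(G)] may be larger.)

E[α(G)] ≥ 789/10 ≈ 78.9000.


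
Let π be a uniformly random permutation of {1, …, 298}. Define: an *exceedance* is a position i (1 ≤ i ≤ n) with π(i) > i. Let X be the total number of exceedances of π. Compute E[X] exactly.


Write X = Σ_{i=1}^{298} X_i, where X_i = 1_{π(i) > i}.
For each fixed i, π(i) is uniform over {1, …, 298} (marginal of a uniform permutation), so P[π(i) > i] = (n − i)/n. Summing: Σ_{i=1}^{298} (n − i)/n = (0 + 1 + … + 297)/298 = 298(298 − 1)/(2·298) = (298 − 1)/2.
Hence E[X] = Σ_{i=1}^{298} (298 − i)/298 = 297/2 ≈ 148.50000.

E[X] = 297/2 = 148.50000.


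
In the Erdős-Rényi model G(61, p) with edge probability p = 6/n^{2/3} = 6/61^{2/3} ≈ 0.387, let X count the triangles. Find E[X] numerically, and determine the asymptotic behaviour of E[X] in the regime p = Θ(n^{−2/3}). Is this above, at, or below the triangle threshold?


Number of potential triangles: C(61, 3) = 35990.
Each occurs with probability p³ ≈ (0.387)³ ≈ 5.80489e-02.
By linearity: E[X] = C(61, 3)·p³ ≈ 35990 · 5.80489e-02 ≈ 2089.180.
Since α = 2/3 < 1, p = c/n^{2/3} ≫ 1/n is above the triangle threshold p ~ 1/n. Asymptotically E[X] ~ (c³/6)·n^{3(1−α)} = (6³/6)·n^{1} → ∞; triangles are abundant w.h.p.

E[X] ≈ 2089.180; in regime p = Θ(1/n^{2/3}) E[X] diverges (above the triangle threshold p ~ 1/n).


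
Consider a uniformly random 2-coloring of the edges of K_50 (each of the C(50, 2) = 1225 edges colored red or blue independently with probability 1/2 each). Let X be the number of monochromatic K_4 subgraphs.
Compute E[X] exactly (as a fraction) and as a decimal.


Let X = Σ_S X_S over the C(50, 4) = 230300 subsets S of size 4, where X_S = 1 if the K_4 on S is monochromatic.
For a fixed S, the K_4 on S has C(4, 2) = 6 edges. P[all 6 edges red] = (1/2)^6, and likewise for blue, so P[monochromatic] = 2·(1/2)^6 = 2^{1 − 6} = 1/32.
By linearity: E[X] = C(50, 4) · 2^{1 − 6} = 230300 · 1/32 = 57575/8.
Numerically: E[X] ≈ 7196.875000.

E[X] = C(50,4)·2^(1−C(4,2)) = 57575/8 ≈ 7196.875000.


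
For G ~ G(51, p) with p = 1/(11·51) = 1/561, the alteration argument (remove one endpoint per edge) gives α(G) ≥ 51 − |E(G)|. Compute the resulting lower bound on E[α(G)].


E[|E(G)|] = C(51, 2)·p = 1275 · (1/561) = 25/11.
E[α(G)] ≥ n − E[|E(G)|] = 51 − 25/11 = 536/11.
Numerically: ≈ 48.727.
(This is only a lower bound; the true E[α(G)] may be larger.)

E[α(G)] ≥ 536/11 ≈ 48.727.


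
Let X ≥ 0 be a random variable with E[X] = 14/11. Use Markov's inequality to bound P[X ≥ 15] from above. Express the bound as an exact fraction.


μ = E[X] = 14/11, a = 15.
Markov: P[X ≥ 15] ≤ μ/a = (14/11)/15 = 14/165.
Numerically: ≈ 0.084848.
(Since a = 15 > μ = 1.272727, the bound 14/165 is < 1 and informative.)

P[X ≥ 15] ≤ 14/165 ≈ 0.084848.


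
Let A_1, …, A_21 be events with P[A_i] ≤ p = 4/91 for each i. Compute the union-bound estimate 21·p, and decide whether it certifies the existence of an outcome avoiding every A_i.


Union bound: P[∪_{i=1}^{21} A_i] ≤ Σ_i P[A_i] ≤ 21·p = 21·(4/91) = 12/13.
Numerically: 12/13 ≈ 0.9230769.
Is 12/13 < 1? YES.
Since P[∪ A_i] ≤ 12/13 < 1, the complement has P[∩ A_i^c] ≥ 1 − 12/13 = 1/13 > 0, so some outcome avoids every A_i.

21·p = 12/13 ≈ 0.9230769; existence CERTIFIED by the union bound.


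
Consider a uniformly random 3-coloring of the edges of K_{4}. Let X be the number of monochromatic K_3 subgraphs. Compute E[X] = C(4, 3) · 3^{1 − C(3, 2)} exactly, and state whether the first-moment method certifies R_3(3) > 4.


E[X] = C(4, 3) · 3^{1 − 3} = 4 · 3^{−2} = 4/9.
As a reduced fraction: E[X] = 4/9 ≈ 0.44444.
Is E[X] < 1? YES.
Since E[X] < 1, there exists a 3-coloring of K_{4} with no monochromatic K_3; hence R_3(3) > 4.

E[X] = 4/9 ≈ 0.44444; E[X] < 1, so R_3(3) > 4.


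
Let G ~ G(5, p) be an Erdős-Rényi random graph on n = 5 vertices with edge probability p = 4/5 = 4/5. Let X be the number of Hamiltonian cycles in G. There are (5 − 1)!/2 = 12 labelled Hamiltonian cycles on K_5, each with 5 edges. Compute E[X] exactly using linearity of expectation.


K_5 has (5 − 1)!/2 = 12 labelled Hamiltonian cycles.
For each such Hamiltonian cycle H, let X_H = 1 if all 5 edges of H are present in G. Then P[X_H = 1] = p^{5} = (4/5)^{5} = 1024/3125.
By linearity of expectation: E[X] = Σ_H E[X_H] = 12 · p^{5} = 12 · 1024/3125 = 12288/3125.
Numerically: E[X] ≈ 3.9322.

E[X] = 12 · (4/5)^{5} = 12288/3125 ≈ 3.9322.


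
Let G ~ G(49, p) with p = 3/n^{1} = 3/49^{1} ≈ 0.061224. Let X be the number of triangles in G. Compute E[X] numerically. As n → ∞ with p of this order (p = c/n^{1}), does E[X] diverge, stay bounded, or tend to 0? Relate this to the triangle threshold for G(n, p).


Number of potential triangles: C(49, 3) = 18424.
Each occurs with probability p³ ≈ (0.061224)³ ≈ 2.2949621e-04.
By linearity: E[X] = C(49, 3)·p³ ≈ 18424 · 2.2949621e-04 ≈ 4.22824.
Here α = 1, so p = 3/n is exactly at the triangle threshold p ~ 1/n. Asymptotically E[X] → c³/6 = 3³/6 = 9/2 ≈ 4.50000, a bounded constant. In this regime the triangle count is asymptotically Poisson(c³/6).

E[X] ≈ 4.22824; in regime p = Θ(1/n^{1}) E[X] stays bounded (at the triangle threshold p ~ 1/n).


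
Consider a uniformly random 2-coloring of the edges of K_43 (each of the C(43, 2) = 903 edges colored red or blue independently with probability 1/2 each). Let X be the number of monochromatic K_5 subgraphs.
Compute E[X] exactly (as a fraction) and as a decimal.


Let X = Σ_S X_S over the C(43, 5) = 962598 subsets S of size 5, where X_S = 1 if the K_5 on S is monochromatic.
For a fixed S, the K_5 on S has C(5, 2) = 10 edges. P[all 10 edges red] = (1/2)^10, and likewise for blue, so P[monochromatic] = 2·(1/2)^10 = 2^{1 − 10} = 1/512.
By linearity: E[X] = C(43, 5) · 2^{1 − 10} = 962598 · 1/512 = 481299/256.
Numerically: E[X] ≈ 1880.074.

E[X] = C(43,5)·2^(1−C(5,2)) = 481299/256 ≈ 1880.074.


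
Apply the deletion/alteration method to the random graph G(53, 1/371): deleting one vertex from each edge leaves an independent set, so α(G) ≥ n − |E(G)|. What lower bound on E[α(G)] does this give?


E[|E(G)|] = C(53, 2)·p = 1378 · (1/371) = 26/7.
E[α(G)] ≥ n − E[|E(G)|] = 53 − 26/7 = 345/7.
Numerically: ≈ 49.28571.
(This is only a lower bound; the true E[α(G)] may be larger.)

E[α(G)] ≥ 345/7 ≈ 49.28571.


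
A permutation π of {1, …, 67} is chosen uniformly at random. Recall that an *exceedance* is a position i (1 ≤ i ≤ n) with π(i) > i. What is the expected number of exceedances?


Write X = Σ_{i=1}^{67} X_i, where X_i = 1_{π(i) > i}.
For each fixed i, π(i) is uniform over {1, …, 67} (marginal of a uniform permutation), so P[π(i) > i] = (n − i)/n. Summing: Σ_{i=1}^{67} (n − i)/n = (0 + 1 + … + 66)/67 = 67(67 − 1)/(2·67) = (67 − 1)/2.
Hence E[X] = Σ_{i=1}^{67} (67 − i)/67 = 33 ≈ 33.00000.

E[X] = 33 = 33.00000.


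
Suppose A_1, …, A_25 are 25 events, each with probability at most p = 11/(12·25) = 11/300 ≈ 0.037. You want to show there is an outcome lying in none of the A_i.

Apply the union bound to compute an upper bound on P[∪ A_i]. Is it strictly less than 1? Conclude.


Union bound: P[∪_{i=1}^{25} A_i] ≤ Σ_i P[A_i] ≤ 25·p = 25·(11/300) = 11/12.
Numerically: 11/12 ≈ 0.917.
Is 11/12 < 1? YES.
Since P[∪ A_i] ≤ 11/12 < 1, the complement has P[∩ A_i^c] ≥ 1 − 11/12 = 1/12 > 0, so some outcome avoids every A_i.

25·p = 11/12 ≈ 0.917; existence CERTIFIED by the union bound.


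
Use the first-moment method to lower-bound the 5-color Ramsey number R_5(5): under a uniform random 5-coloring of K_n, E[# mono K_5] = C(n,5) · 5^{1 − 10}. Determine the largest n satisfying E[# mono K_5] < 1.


We need C(n, 5) · 5^{1 − 10} < 1, i.e. C(n, 5) < 5^{10 − 1} = 1953125.
Check values of n near the boundary:
  n = 48: C(48, 5) = 1712304; 1712304 < 1953125? YES
  n = 49: C(49, 5) = 1906884; 1906884 < 1953125? YES
  n = 50: C(50, 5) = 2118760; 2118760 < 1953125? NO
The largest n with C(n, 5) < 1953125 is n = 49 (where E[X] = 1906884/1953125 ≈ 0.9763246). Hence R_5(5) > 49, i.e. R_5(5) ≥ 50.

Largest n = 49; hence R_5(5) > 49.


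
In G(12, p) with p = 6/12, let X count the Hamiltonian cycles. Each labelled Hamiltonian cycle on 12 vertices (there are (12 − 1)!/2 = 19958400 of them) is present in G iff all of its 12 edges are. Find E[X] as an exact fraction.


K_12 has (12 − 1)!/2 = 19958400 labelled Hamiltonian cycles.
For each such Hamiltonian cycle H, let X_H = 1 if all 12 edges of H are present in G. Then P[X_H = 1] = p^{12} = (1/2)^{12} = 1/4096.
By linearity: E[X] = Σ_H E[X_H] = 19958400 · p^{12} = 19958400 · 1/4096 = 155925/32.
Numerically: E[X] ≈ 4873.

E[X] = 19958400 · (1/2)^{12} = 155925/32 ≈ 4873.


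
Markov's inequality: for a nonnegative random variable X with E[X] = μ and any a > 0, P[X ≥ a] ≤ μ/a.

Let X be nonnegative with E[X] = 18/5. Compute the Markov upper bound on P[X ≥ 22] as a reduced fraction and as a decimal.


μ = E[X] = 18/5, a = 22.
Markov: P[X ≥ 22] ≤ μ/a = (18/5)/22 = 9/55.
Numerically: ≈ 0.1636.
(Since a = 22 > μ = 3.6000, the bound 9/55 is < 1 and informative.)

P[X ≥ 22] ≤ 9/55 ≈ 0.1636.


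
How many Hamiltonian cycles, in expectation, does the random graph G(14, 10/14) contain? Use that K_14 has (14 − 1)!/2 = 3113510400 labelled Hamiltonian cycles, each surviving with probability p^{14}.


K_14 has (14 − 1)!/2 = 3113510400 labelled Hamiltonian cycles.
For each such Hamiltonian cycle H, let X_H = 1 if all 14 edges of H are present in G. Then P[X_H = 1] = p^{14} = (5/7)^{14} = 6103515625/678223072849.
By linearity: E[X] = Σ_H E[X_H] = 3113510400 · p^{14} = 3113510400 · 6103515625/678223072849 = 2714765625000000000/96889010407.
Numerically: E[X] ≈ 2.80193e+07.

E[X] = 3113510400 · (5/7)^{14} = 2714765625000000000/96889010407 ≈ 2.80193e+07.


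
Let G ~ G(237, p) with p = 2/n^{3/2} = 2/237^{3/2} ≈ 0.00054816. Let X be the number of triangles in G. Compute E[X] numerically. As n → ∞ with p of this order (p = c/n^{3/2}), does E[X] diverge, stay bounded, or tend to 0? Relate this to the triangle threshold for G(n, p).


Number of potential triangles: C(237, 3) = 2190670.
Each occurs with probability p³ ≈ (0.00054816)³ ≈ 1.64710934e-10.
By linearity: E[X] = C(237, 3)·p³ ≈ 2190670 · 1.64710934e-10 ≈ 0.000361.
Since α = 3/2 > 1, p = c/n^{3/2} = o(1/n) is below the triangle threshold p ~ 1/n. Asymptotically E[X] ~ (c³/6)·n^{3(1−α)} = (2³/6)·n^{-1.5} → 0, so by Markov's inequality G has no triangles w.h.p.

E[X] ≈ 0.000361; in regime p = Θ(1/n^{3/2}) E[X] tends to 0 (below the triangle threshold p ~ 1/n).


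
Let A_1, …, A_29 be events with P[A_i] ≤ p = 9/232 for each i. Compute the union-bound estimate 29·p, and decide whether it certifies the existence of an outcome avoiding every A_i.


Union bound: P[∪_{i=1}^{29} A_i] ≤ Σ_i P[A_i] ≤ 29·p = 29·(9/232) = 9/8.
Numerically: 9/8 ≈ 1.125.
Is 9/8 < 1? NO.
Since the bound 9/8 is ≥ 1, the union bound is uninformative here; it does NOT by itself certify existence.

29·p = 9/8 ≈ 1.125; existence NOT certified by the union bound.


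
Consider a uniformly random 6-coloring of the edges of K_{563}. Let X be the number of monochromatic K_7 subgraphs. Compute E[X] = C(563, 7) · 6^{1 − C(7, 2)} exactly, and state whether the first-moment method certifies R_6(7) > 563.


E[X] = C(563, 7) · 6^{1 − 21} = 3426622515769596 · 6^{−20} = 3426622515769596/3656158440062976.
As a reduced fraction: E[X] = 285551876314133/304679870005248 ≈ 0.937.
Is E[X] < 1? YES.
Since E[X] < 1, there exists a 6-coloring of K_{563} with no monochromatic K_7; hence R_6(7) > 563.

E[X] = 285551876314133/304679870005248 ≈ 0.937; E[X] < 1, so R_6(7) > 563.


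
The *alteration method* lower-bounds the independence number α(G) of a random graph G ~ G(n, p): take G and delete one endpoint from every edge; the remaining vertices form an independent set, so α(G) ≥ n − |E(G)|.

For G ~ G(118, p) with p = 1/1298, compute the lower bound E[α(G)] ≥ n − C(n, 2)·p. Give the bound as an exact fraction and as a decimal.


E[|E(G)|] = C(118, 2)·p = 6903 · (1/1298) = 117/22.
E[α(G)] ≥ n − E[|E(G)|] = 118 − 117/22 = 2479/22.
Numerically: ≈ 112.682.
(This is only a lower bound; the true E[α(G)] may be larger.)

E[α(G)] ≥ 2479/22 ≈ 112.682.


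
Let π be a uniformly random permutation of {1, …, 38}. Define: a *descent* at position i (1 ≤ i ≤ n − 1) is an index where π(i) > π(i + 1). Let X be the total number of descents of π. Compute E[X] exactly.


Write X = Σ X_I over i = 1, …, 37, with X_I the indicator of one descent.
There are 37 indicators.
For each fixed i, the pair (π(i), π(i+1)) is a uniformly random ordered pair of distinct values from {1, …, 38}; by symmetry P[π(i) > π(i+1)] = 1/2.
By linearity: E[X] = 37 · (1/2) = (38 − 1) · (1/2) = 37/2 ≈ 18.50000.

E[X] = 37/2 = 18.50000.


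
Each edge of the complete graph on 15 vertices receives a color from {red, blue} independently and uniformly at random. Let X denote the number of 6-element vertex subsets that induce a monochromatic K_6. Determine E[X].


Let X = Σ_S X_S over the C(15, 6) = 5005 subsets S of size 6, where X_S = 1 if the K_6 on S is monochromatic.
For a fixed S, the K_6 on S has C(6, 2) = 15 edges. P[all 15 edges red] = (1/2)^15, and likewise for blue, so P[monochromatic] = 2·(1/2)^15 = 2^{1 − 15} = 1/16384.
Summing: E[X] = C(15, 6) · 2^{1 − 15} = 5005 · 1/16384 = 5005/16384.
Numerically: E[X] ≈ 0.305481.

E[X] = C(15,6)·2^(1−C(6,2)) = 5005/16384 ≈ 0.305481.


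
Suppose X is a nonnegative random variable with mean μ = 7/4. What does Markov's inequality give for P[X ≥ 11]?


μ = E[X] = 7/4, a = 11.
Markov: P[X ≥ 11] ≤ μ/a = (7/4)/11 = 7/44.
Numerically: ≈ 0.1591.
(Since a = 11 > μ = 1.7500, the bound 7/44 is < 1 and informative.)

P[X ≥ 11] ≤ 7/44 ≈ 0.1591.


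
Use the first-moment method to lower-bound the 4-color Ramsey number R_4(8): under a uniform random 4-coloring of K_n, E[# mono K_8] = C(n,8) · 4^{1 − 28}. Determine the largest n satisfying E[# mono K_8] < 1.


We need C(n, 8) · 4^{1 − 28} < 1, i.e. C(n, 8) < 4^{28 − 1} = 18014398509481984.
Check values of n near the boundary:
  n = 406: C(406, 8) = 17082453897995850; 17082453897995850 < 18014398509481984? YES
  n = 407: C(407, 8) = 17424959239309050; 17424959239309050 < 18014398509481984? YES
  n = 408: C(408, 8) = 17773458424095231; 17773458424095231 < 18014398509481984? YES
  n = 409: C(409, 8) = 18128041135797879; 18128041135797879 < 18014398509481984? NO
The largest n with C(n, 8) < 18014398509481984 is n = 408 (where E[X] = 17773458424095231/18014398509481984 ≈ 0.9866). Hence R_4(8) > 408, i.e. R_4(8) ≥ 409.

Largest n = 408; hence R_4(8) > 408.


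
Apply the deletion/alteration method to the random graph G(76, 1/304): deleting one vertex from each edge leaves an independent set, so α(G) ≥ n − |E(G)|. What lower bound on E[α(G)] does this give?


E[|E(G)|] = C(76, 2)·p = 2850 · (1/304) = 75/8.
E[α(G)] ≥ n − E[|E(G)|] = 76 − 75/8 = 533/8.
Numerically: ≈ 66.625.
(This is only a lower bound; the true E[α(G)] may be larger.)

E[α(G)] ≥ 533/8 ≈ 66.625.


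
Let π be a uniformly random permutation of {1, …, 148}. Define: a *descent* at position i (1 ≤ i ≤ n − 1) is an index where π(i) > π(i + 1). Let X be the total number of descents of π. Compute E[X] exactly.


Write X = Σ X_I over i = 1, …, 147, with X_I the indicator of one descent.
There are 147 indicators.
For each fixed i, the pair (π(i), π(i+1)) is a uniformly random ordered pair of distinct values from {1, …, 148}; by symmetry P[π(i) > π(i+1)] = 1/2.
By linearity: E[X] = 147 · (1/2) = (148 − 1) · (1/2) = 147/2 ≈ 73.500.

E[X] = 147/2 = 73.500.


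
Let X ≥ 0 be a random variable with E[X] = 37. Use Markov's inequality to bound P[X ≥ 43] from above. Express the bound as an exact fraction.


μ = E[X] = 37, a = 43.
Markov: P[X ≥ 43] ≤ μ/a = (37)/43 = 37/43.
Numerically: ≈ 0.86047.
(Since a = 43 > μ = 37.00000, the bound 37/43 is < 1 and informative.)

P[X ≥ 43] ≤ 37/43 ≈ 0.86047.


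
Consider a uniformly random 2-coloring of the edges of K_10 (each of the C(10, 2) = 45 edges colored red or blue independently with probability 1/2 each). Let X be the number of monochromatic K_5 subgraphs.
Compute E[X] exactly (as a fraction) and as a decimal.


Let X = Σ_S X_S over the C(10, 5) = 252 subsets S of size 5, where X_S = 1 if the K_5 on S is monochromatic.
For a fixed S, the K_5 on S has C(5, 2) = 10 edges. P[all 10 edges red] = (1/2)^10, and likewise for blue, so P[monochromatic] = 2·(1/2)^10 = 2^{1 − 10} = 1/512.
By linearity of expectation: E[X] = C(10, 5) · 2^{1 − 10} = 252 · 1/512 = 63/128.
Numerically: E[X] ≈ 0.492188.

E[X] = C(10,5)·2^(1−C(5,2)) = 63/128 ≈ 0.492188.


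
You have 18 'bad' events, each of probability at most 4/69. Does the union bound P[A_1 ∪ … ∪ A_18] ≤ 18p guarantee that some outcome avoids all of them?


Union bound: P[∪_{i=1}^{18} A_i] ≤ Σ_i P[A_i] ≤ 18·p = 18·(4/69) = 24/23.
Numerically: 24/23 ≈ 1.0435.
Is 24/23 < 1? NO.
Since the bound 24/23 is ≥ 1, the union bound is uninformative here; it does NOT by itself certify existence.

18·p = 24/23 ≈ 1.0435; existence NOT certified by the union bound.


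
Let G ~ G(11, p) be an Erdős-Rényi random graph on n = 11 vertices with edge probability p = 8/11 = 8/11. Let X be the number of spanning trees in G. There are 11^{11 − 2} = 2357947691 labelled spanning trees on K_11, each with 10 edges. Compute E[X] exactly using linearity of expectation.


K_11 has 11^{11 − 2} = 2357947691 labelled spanning trees.
For each such spanning tree H, let X_H = 1 if all 10 edges of H are present in G. Then P[X_H = 1] = p^{10} = (8/11)^{10} = 1073741824/25937424601.
By linearity: E[X] = Σ_H E[X_H] = 2357947691 · p^{10} = 2357947691 · 1073741824/25937424601 = 1073741824/11.
Numerically: E[X] ≈ 9.761e+07.

E[X] = 2357947691 · (8/11)^{10} = 1073741824/11 ≈ 9.761e+07.


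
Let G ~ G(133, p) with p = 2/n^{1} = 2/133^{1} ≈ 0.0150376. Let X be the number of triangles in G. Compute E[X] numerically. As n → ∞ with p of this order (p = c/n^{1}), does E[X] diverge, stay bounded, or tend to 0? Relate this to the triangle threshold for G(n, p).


Number of potential triangles: C(133, 3) = 383306.
Each occurs with probability p³ ≈ (0.0150376)³ ≈ 3.40043959e-06.
By linearity: E[X] = C(133, 3)·p³ ≈ 383306 · 3.40043959e-06 ≈ 1.303409.
Here α = 1, so p = 2/n is exactly at the triangle threshold p ~ 1/n. Asymptotically E[X] → c³/6 = 2³/6 = 4/3 ≈ 1.333333, a bounded constant. In this regime the triangle count is asymptotically Poisson(c³/6).

E[X] ≈ 1.303409; in regime p = Θ(1/n^{1}) E[X] stays bounded (at the triangle threshold p ~ 1/n).


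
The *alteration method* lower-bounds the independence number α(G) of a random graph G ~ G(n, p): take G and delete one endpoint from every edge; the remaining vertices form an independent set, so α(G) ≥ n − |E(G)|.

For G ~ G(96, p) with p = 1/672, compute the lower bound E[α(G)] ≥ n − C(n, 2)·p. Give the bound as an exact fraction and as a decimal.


E[|E(G)|] = C(96, 2)·p = 4560 · (1/672) = 95/14.
E[α(G)] ≥ n − E[|E(G)|] = 96 − 95/14 = 1249/14.
Numerically: ≈ 89.214.
(This is only a lower bound; the true E[α(G)] may be larger.)

E[α(G)] ≥ 1249/14 ≈ 89.214.


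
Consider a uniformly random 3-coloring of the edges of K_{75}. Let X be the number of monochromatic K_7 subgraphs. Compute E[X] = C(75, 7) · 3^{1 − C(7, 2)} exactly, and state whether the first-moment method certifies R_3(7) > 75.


E[X] = C(75, 7) · 3^{1 − 21} = 1984829850 · 3^{−20} = 1984829850/3486784401.
As a reduced fraction: E[X] = 220536650/387420489 ≈ 0.569244.
Is E[X] < 1? YES.
Since E[X] < 1, there exists a 3-coloring of K_{75} with no monochromatic K_7; hence R_3(7) > 75.

E[X] = 220536650/387420489 ≈ 0.569244; E[X] < 1, so R_3(7) > 75.
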